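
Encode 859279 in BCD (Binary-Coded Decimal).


Each digit → 4-bit binary:
  8 → 1000
  5 → 0101
  9 → 1001
  2 → 0010
  7 → 0111
  9 → 1001
= 1000 0101 1001 0010 0111 1001


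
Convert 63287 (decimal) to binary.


Divide by 2 repeatedly:
63287 ÷ 2 = 31643 remainder 1
31643 ÷ 2 = 15821 remainder 1
15821 ÷ 2 = 7910 remainder 1
7910 ÷ 2 = 3955 remainder 0
3955 ÷ 2 = 1977 remainder 1
1977 ÷ 2 = 988 remainder 1
988 ÷ 2 = 494 remainder 0
494 ÷ 2 = 247 remainder 0
247 ÷ 2 = 123 remainder 1
123 ÷ 2 = 61 remainder 1
61 ÷ 2 = 30 remainder 1
30 ÷ 2 = 15 remainder 0
15 ÷ 2 = 7 remainder 1
7 ÷ 2 = 3 remainder 1
3 ÷ 2 = 1 remainder 1
1 ÷ 2 = 0 remainder 1
Reading remainders bottom-up:
= 1111011100110111


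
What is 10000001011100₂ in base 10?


Positional values:
Bit 2: 1 × 2^2 = 4
Bit 3: 1 × 2^3 = 8
Bit 4: 1 × 2^4 = 16
Bit 6: 1 × 2^6 = 64
Bit 13: 1 × 2^13 = 8192
Sum = 4 + 8 + 16 + 64 + 8192
= 8284


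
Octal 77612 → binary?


Each octal digit → 3 binary bits:
  7 = 111
  7 = 111
  6 = 110
  1 = 001
  2 = 010
Concatenate: 111 111 110 001 010
= 111111110001010


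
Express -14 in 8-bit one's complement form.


Original: 00001110
Invert all bits:
  bit 0: 0 → 1
  bit 1: 0 → 1
  bit 2: 0 → 1
  bit 3: 0 → 1
  bit 4: 1 → 0
  bit 5: 1 → 0
  bit 6: 1 → 0
  bit 7: 0 → 1
= 11110001


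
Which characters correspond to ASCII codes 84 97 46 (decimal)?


Codes (decimal): 84 97 46
Per-code ASCII lookup:
  84  (range 65-90: uppercase, 84 - 65 = 19) → 'T'
  97  (range 97-122: lowercase, 97 - 97 = 0) → 'a'
  46  (special character) → '.'
= 'Ta.'


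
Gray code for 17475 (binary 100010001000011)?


Binary: 100010001000011
Gray code: G = B XOR (B >> 1)
B >> 1 = 010001000100001
100010001000011 XOR 010001000100001:
  1 XOR 0 = 1
  0 XOR 1 = 1
  0 XOR 0 = 0
  0 XOR 0 = 0
  1 XOR 0 = 1
  0 XOR 1 = 1
  0 XOR 0 = 0
  0 XOR 0 = 0
  1 XOR 0 = 1
  0 XOR 1 = 1
  0 XOR 0 = 0
  0 XOR 0 = 0
  0 XOR 0 = 0
  1 XOR 0 = 1
  1 XOR 1 = 0
= 110011001100010


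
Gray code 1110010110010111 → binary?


Gray code: 1110010110010111
MSB stays the same: 1
Each subsequent bit = prev_binary XOR current_gray:
  B[1] = 1 XOR 1 = 0
  B[2] = 0 XOR 1 = 1
  B[3] = 1 XOR 0 = 1
  B[4] = 1 XOR 0 = 1
  B[5] = 1 XOR 1 = 0
  B[6] = 0 XOR 0 = 0
  B[7] = 0 XOR 1 = 1
  B[8] = 1 XOR 1 = 0
  B[9] = 0 XOR 0 = 0
  B[10] = 0 XOR 0 = 0
  B[11] = 0 XOR 1 = 1
  B[12] = 1 XOR 0 = 1
  B[13] = 1 XOR 1 = 0
  B[14] = 0 XOR 1 = 1
  B[15] = 1 XOR 1 = 0
= 1011100100011010 (47386 decimal)


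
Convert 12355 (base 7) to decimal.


Positional values (base 7):
  5 × 7^0 = 5 × 1 = 5
  5 × 7^1 = 5 × 7 = 35
  3 × 7^2 = 3 × 49 = 147
  2 × 7^3 = 2 × 343 = 686
  1 × 7^4 = 1 × 2401 = 2401
Sum = 5 + 35 + 147 + 686 + 2401
= 3274


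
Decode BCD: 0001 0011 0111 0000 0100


Each 4-bit group → digit:
  0001 → 1
  0011 → 3
  0111 → 7
  0000 → 0
  0100 → 4
= 13704


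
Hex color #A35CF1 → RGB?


Hex: #A35CF1
R = A3₁₆ = 163
G = 5C₁₆ = 92
B = F1₁₆ = 241
= RGB(163, 92, 241)


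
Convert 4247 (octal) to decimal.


Positional values:
Position 0: 7 × 8^0 = 7
Position 1: 4 × 8^1 = 32
Position 2: 2 × 8^2 = 128
Position 3: 4 × 8^3 = 2048
Sum = 7 + 32 + 128 + 2048
= 2215


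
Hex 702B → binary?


Each hex digit → 4 binary bits:
  7 = 0111
  0 = 0000
  2 = 0010
  B = 1011
Concatenate: 0111 0000 0010 1011
= 0111000000101011


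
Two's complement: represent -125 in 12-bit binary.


Original: 000001111101
Step 1 - Invert all bits: 111110000010
Step 2 - Add 1: 111110000010 + 1
= 111110000011 (represents -125)


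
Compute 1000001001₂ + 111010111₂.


Align and add column by column (LSB to MSB, carry propagating):
  01000001001
+ 00111010111
  -----------
  col 0: 1 + 1 + 0 (carry in) = 2 → bit 0, carry out 1
  col 1: 0 + 1 + 1 (carry in) = 2 → bit 0, carry out 1
  col 2: 0 + 1 + 1 (carry in) = 2 → bit 0, carry out 1
  col 3: 1 + 0 + 1 (carry in) = 2 → bit 0, carry out 1
  col 4: 0 + 1 + 1 (carry in) = 2 → bit 0, carry out 1
  col 5: 0 + 0 + 1 (carry in) = 1 → bit 1, carry out 0
  col 6: 0 + 1 + 0 (carry in) = 1 → bit 1, carry out 0
  col 7: 0 + 1 + 0 (carry in) = 1 → bit 1, carry out 0
  col 8: 0 + 1 + 0 (carry in) = 1 → bit 1, carry out 0
  col 9: 1 + 0 + 0 (carry in) = 1 → bit 1, carry out 0
  col 10: 0 + 0 + 0 (carry in) = 0 → bit 0, carry out 0
Reading bits MSB→LSB: 01111100000
Strip leading zeros: 1111100000
= 1111100000


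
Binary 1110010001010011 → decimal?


Positional values:
Bit 0: 1 × 2^0 = 1
Bit 1: 1 × 2^1 = 2
Bit 4: 1 × 2^4 = 16
Bit 6: 1 × 2^6 = 64
Bit 10: 1 × 2^10 = 1024
Bit 13: 1 × 2^13 = 8192
Bit 14: 1 × 2^14 = 16384
Bit 15: 1 × 2^15 = 32768
Sum = 1 + 2 + 16 + 64 + 1024 + 8192 + 16384 + 32768
= 58451


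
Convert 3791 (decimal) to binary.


Divide by 2 repeatedly:
3791 ÷ 2 = 1895 remainder 1
1895 ÷ 2 = 947 remainder 1
947 ÷ 2 = 473 remainder 1
473 ÷ 2 = 236 remainder 1
236 ÷ 2 = 118 remainder 0
118 ÷ 2 = 59 remainder 0
59 ÷ 2 = 29 remainder 1
29 ÷ 2 = 14 remainder 1
14 ÷ 2 = 7 remainder 0
7 ÷ 2 = 3 remainder 1
3 ÷ 2 = 1 remainder 1
1 ÷ 2 = 0 remainder 1
Reading remainders bottom-up:
= 111011001111


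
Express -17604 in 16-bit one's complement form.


Original: 0100010011000100
Invert all bits:
  bit 0: 0 → 1
  bit 1: 1 → 0
  bit 2: 0 → 1
  bit 3: 0 → 1
  bit 4: 0 → 1
  bit 5: 1 → 0
  bit 6: 0 → 1
  bit 7: 0 → 1
  bit 8: 1 → 0
  bit 9: 1 → 0
  bit 10: 0 → 1
  bit 11: 0 → 1
  bit 12: 0 → 1
  bit 13: 1 → 0
  bit 14: 0 → 1
  bit 15: 0 → 1
= 1011101100111011


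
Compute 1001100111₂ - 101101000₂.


Align and subtract column by column (LSB to MSB, borrowing when needed):
  1001100111
- 0101101000
  ----------
  col 0: (1 - 0 borrow-in) - 0 → 1 - 0 = 1, borrow out 0
  col 1: (1 - 0 borrow-in) - 0 → 1 - 0 = 1, borrow out 0
  col 2: (1 - 0 borrow-in) - 0 → 1 - 0 = 1, borrow out 0
  col 3: (0 - 0 borrow-in) - 1 → borrow from next column: (0+2) - 1 = 1, borrow out 1
  col 4: (0 - 1 borrow-in) - 0 → borrow from next column: (-1+2) - 0 = 1, borrow out 1
  col 5: (1 - 1 borrow-in) - 1 → borrow from next column: (0+2) - 1 = 1, borrow out 1
  col 6: (1 - 1 borrow-in) - 1 → borrow from next column: (0+2) - 1 = 1, borrow out 1
  col 7: (0 - 1 borrow-in) - 0 → borrow from next column: (-1+2) - 0 = 1, borrow out 1
  col 8: (0 - 1 borrow-in) - 1 → borrow from next column: (-1+2) - 1 = 0, borrow out 1
  col 9: (1 - 1 borrow-in) - 0 → 0 - 0 = 0, borrow out 0
Reading bits MSB→LSB: 0011111111
Strip leading zeros: 11111111
= 11111111


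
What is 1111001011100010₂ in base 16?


Group into 4-bit nibbles: 1111001011100010
  1111 = F
  0010 = 2
  1110 = E
  0010 = 2
= 0xF2E2


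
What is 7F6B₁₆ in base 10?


Positional values:
Position 0: B × 16^0 = 11 × 1 = 11
Position 1: 6 × 16^1 = 6 × 16 = 96
Position 2: F × 16^2 = 15 × 256 = 3840
Position 3: 7 × 16^3 = 7 × 4096 = 28672
Sum = 11 + 96 + 3840 + 28672
= 32619


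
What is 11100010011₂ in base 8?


Group into 3-bit groups: 011100010011
  011 = 3
  100 = 4
  010 = 2
  011 = 3
= 0o3423


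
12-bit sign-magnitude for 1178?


Sign bit: 0 (positive)
Magnitude: 1178 = 10010011010
= 010010011010


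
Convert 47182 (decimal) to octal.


Divide by 8 repeatedly:
47182 ÷ 8 = 5897 remainder 6
5897 ÷ 8 = 737 remainder 1
737 ÷ 8 = 92 remainder 1
92 ÷ 8 = 11 remainder 4
11 ÷ 8 = 1 remainder 3
1 ÷ 8 = 0 remainder 1
Reading remainders bottom-up:
= 0o134116


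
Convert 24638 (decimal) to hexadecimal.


Divide by 16 repeatedly:
24638 ÷ 16 = 1539 remainder 14 (E)
1539 ÷ 16 = 96 remainder 3 (3)
96 ÷ 16 = 6 remainder 0 (0)
6 ÷ 16 = 0 remainder 6 (6)
Reading remainders bottom-up:
= 0x603E


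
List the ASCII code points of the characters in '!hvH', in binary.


String: '!hvH'  (4 characters)
Per-character ASCII lookup:
  '!': special character: '!' = 33 → 100001
  'h': lowercase starts at 97: 'h' = 97 + 7 = 104 → 1101000
  'v': lowercase starts at 97: 'v' = 97 + 21 = 118 → 1110110
  'H': uppercase starts at 65: 'H' = 65 + 7 = 72 → 1001000
= 100001 1101000 1110110 1001000


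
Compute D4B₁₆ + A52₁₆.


Align and add column by column (LSB to MSB, each column mod 16 with carry):
  0D4B
+ 0A52
  ----
  col 0: B(11) + 2(2) + 0 (carry in) = 13 → D(13), carry out 0
  col 1: 4(4) + 5(5) + 0 (carry in) = 9 → 9(9), carry out 0
  col 2: D(13) + A(10) + 0 (carry in) = 23 → 7(7), carry out 1
  col 3: 0(0) + 0(0) + 1 (carry in) = 1 → 1(1), carry out 0
Reading digits MSB→LSB: 179D
Strip leading zeros: 179D
= 0x179D


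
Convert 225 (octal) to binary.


Each octal digit → 3 binary bits:
  2 = 010
  2 = 010
  5 = 101
Concatenate: 010 010 101
= 010010101


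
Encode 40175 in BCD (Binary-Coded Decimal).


Each digit → 4-bit binary:
  4 → 0100
  0 → 0000
  1 → 0001
  7 → 0111
  5 → 0101
= 0100 0000 0001 0111 0101


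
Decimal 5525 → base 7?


Divide by 7 repeatedly:
5525 ÷ 7 = 789 remainder 2
789 ÷ 7 = 112 remainder 5
112 ÷ 7 = 16 remainder 0
16 ÷ 7 = 2 remainder 2
2 ÷ 7 = 0 remainder 2
Reading remainders bottom-up:
= 22052


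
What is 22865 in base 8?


Divide by 8 repeatedly:
22865 ÷ 8 = 2858 remainder 1
2858 ÷ 8 = 357 remainder 2
357 ÷ 8 = 44 remainder 5
44 ÷ 8 = 5 remainder 4
5 ÷ 8 = 0 remainder 5
Reading remainders bottom-up:
= 0o54521


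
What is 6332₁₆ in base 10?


Positional values:
Position 0: 2 × 16^0 = 2 × 1 = 2
Position 1: 3 × 16^1 = 3 × 16 = 48
Position 2: 3 × 16^2 = 3 × 256 = 768
Position 3: 6 × 16^3 = 6 × 4096 = 24576
Sum = 2 + 48 + 768 + 24576
= 25394


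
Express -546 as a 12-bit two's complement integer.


Original: 001000100010
Step 1 - Invert all bits: 110111011101
Step 2 - Add 1: 110111011101 + 1
= 110111011110 (represents -546)


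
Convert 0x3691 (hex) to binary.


Each hex digit → 4 binary bits:
  3 = 0011
  6 = 0110
  9 = 1001
  1 = 0001
Concatenate: 0011 0110 1001 0001
= 0011011010010001


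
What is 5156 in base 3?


Divide by 3 repeatedly:
5156 ÷ 3 = 1718 remainder 2
1718 ÷ 3 = 572 remainder 2
572 ÷ 3 = 190 remainder 2
190 ÷ 3 = 63 remainder 1
63 ÷ 3 = 21 remainder 0
21 ÷ 3 = 7 remainder 0
7 ÷ 3 = 2 remainder 1
2 ÷ 3 = 0 remainder 2
Reading remainders bottom-up:
= 21001222


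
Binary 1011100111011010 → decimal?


Positional values:
Bit 1: 1 × 2^1 = 2
Bit 3: 1 × 2^3 = 8
Bit 4: 1 × 2^4 = 16
Bit 6: 1 × 2^6 = 64
Bit 7: 1 × 2^7 = 128
Bit 8: 1 × 2^8 = 256
Bit 11: 1 × 2^11 = 2048
Bit 12: 1 × 2^12 = 4096
Bit 13: 1 × 2^13 = 8192
Bit 15: 1 × 2^15 = 32768
Sum = 2 + 8 + 16 + 64 + 128 + 256 + 2048 + 4096 + 8192 + 32768
= 47578


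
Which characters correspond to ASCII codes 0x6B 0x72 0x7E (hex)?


Codes (hex): 0x6B 0x72 0x7E
Per-code ASCII lookup:
  0x6B = 107  (range 97-122: lowercase, 107 - 97 = 10) → 'k'
  0x72 = 114  (range 97-122: lowercase, 114 - 97 = 17) → 'r'
  0x7E = 126  (special character) → '~'
= 'kr~'


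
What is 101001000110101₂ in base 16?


Group into 4-bit nibbles: 0101001000110101
  0101 = 5
  0010 = 2
  0011 = 3
  0101 = 5
= 0x5235


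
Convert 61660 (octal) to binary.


Each octal digit → 3 binary bits:
  6 = 110
  1 = 001
  6 = 110
  6 = 110
  0 = 000
Concatenate: 110 001 110 110 000
= 110001110110000


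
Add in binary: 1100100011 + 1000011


Align and add column by column (LSB to MSB, carry propagating):
  01100100011
+ 00001000011
  -----------
  col 0: 1 + 1 + 0 (carry in) = 2 → bit 0, carry out 1
  col 1: 1 + 1 + 1 (carry in) = 3 → bit 1, carry out 1
  col 2: 0 + 0 + 1 (carry in) = 1 → bit 1, carry out 0
  col 3: 0 + 0 + 0 (carry in) = 0 → bit 0, carry out 0
  col 4: 0 + 0 + 0 (carry in) = 0 → bit 0, carry out 0
  col 5: 1 + 0 + 0 (carry in) = 1 → bit 1, carry out 0
  col 6: 0 + 1 + 0 (carry in) = 1 → bit 1, carry out 0
  col 7: 0 + 0 + 0 (carry in) = 0 → bit 0, carry out 0
  col 8: 1 + 0 + 0 (carry in) = 1 → bit 1, carry out 0
  col 9: 1 + 0 + 0 (carry in) = 1 → bit 1, carry out 0
  col 10: 0 + 0 + 0 (carry in) = 0 → bit 0, carry out 0
Reading bits MSB→LSB: 01101100110
Strip leading zeros: 1101100110
= 1101100110


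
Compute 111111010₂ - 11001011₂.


Align and subtract column by column (LSB to MSB, borrowing when needed):
  111111010
- 011001011
  ---------
  col 0: (0 - 0 borrow-in) - 1 → borrow from next column: (0+2) - 1 = 1, borrow out 1
  col 1: (1 - 1 borrow-in) - 1 → borrow from next column: (0+2) - 1 = 1, borrow out 1
  col 2: (0 - 1 borrow-in) - 0 → borrow from next column: (-1+2) - 0 = 1, borrow out 1
  col 3: (1 - 1 borrow-in) - 1 → borrow from next column: (0+2) - 1 = 1, borrow out 1
  col 4: (1 - 1 borrow-in) - 0 → 0 - 0 = 0, borrow out 0
  col 5: (1 - 0 borrow-in) - 0 → 1 - 0 = 1, borrow out 0
  col 6: (1 - 0 borrow-in) - 1 → 1 - 1 = 0, borrow out 0
  col 7: (1 - 0 borrow-in) - 1 → 1 - 1 = 0, borrow out 0
  col 8: (1 - 0 borrow-in) - 0 → 1 - 0 = 1, borrow out 0
Reading bits MSB→LSB: 100101111
Strip leading zeros: 100101111
= 100101111


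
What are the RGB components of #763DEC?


Hex: #763DEC
R = 76₁₆ = 118
G = 3D₁₆ = 61
B = EC₁₆ = 236
= RGB(118, 61, 236)


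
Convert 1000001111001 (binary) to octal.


Group into 3-bit groups: 001000001111001
  001 = 1
  000 = 0
  001 = 1
  111 = 7
  001 = 1
= 0o10171


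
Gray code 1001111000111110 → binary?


Gray code: 1001111000111110
MSB stays the same: 1
Each subsequent bit = prev_binary XOR current_gray:
  B[1] = 1 XOR 0 = 1
  B[2] = 1 XOR 0 = 1
  B[3] = 1 XOR 1 = 0
  B[4] = 0 XOR 1 = 1
  B[5] = 1 XOR 1 = 0
  B[6] = 0 XOR 1 = 1
  B[7] = 1 XOR 0 = 1
  B[8] = 1 XOR 0 = 1
  B[9] = 1 XOR 0 = 1
  B[10] = 1 XOR 1 = 0
  B[11] = 0 XOR 1 = 1
  B[12] = 1 XOR 1 = 0
  B[13] = 0 XOR 1 = 1
  B[14] = 1 XOR 1 = 0
  B[15] = 0 XOR 0 = 0
= 1110101111010100 (60372 decimal)


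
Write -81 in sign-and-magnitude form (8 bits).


Sign bit: 1 (negative)
Magnitude: 81 = 1010001
= 11010001


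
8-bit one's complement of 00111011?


Original: 00111011
Invert all bits:
  bit 0: 0 → 1
  bit 1: 0 → 1
  bit 2: 1 → 0
  bit 3: 1 → 0
  bit 4: 1 → 0
  bit 5: 0 → 1
  bit 6: 1 → 0
  bit 7: 1 → 0
= 11000100


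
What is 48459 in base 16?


Divide by 16 repeatedly:
48459 ÷ 16 = 3028 remainder 11 (B)
3028 ÷ 16 = 189 remainder 4 (4)
189 ÷ 16 = 11 remainder 13 (D)
11 ÷ 16 = 0 remainder 11 (B)
Reading remainders bottom-up:
= 0xBD4B


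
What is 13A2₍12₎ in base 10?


Positional values (base 12):
  2 × 12^0 = 2 × 1 = 2
  A × 12^1 = 10 × 12 = 120
  3 × 12^2 = 3 × 144 = 432
  1 × 12^3 = 1 × 1728 = 1728
Sum = 2 + 120 + 432 + 1728
= 2282


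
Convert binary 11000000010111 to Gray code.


Binary: 11000000010111
Gray code: G = B XOR (B >> 1)
B >> 1 = 01100000001011
11000000010111 XOR 01100000001011:
  1 XOR 0 = 1
  1 XOR 1 = 0
  0 XOR 1 = 1
  0 XOR 0 = 0
  0 XOR 0 = 0
  0 XOR 0 = 0
  0 XOR 0 = 0
  0 XOR 0 = 0
  0 XOR 0 = 0
  1 XOR 0 = 1
  0 XOR 1 = 1
  1 XOR 0 = 1
  1 XOR 1 = 0
  1 XOR 1 = 0
= 10100000011100


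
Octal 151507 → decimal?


Positional values:
Position 0: 7 × 8^0 = 7
Position 1: 0 × 8^1 = 0
Position 2: 5 × 8^2 = 320
Position 3: 1 × 8^3 = 512
Position 4: 5 × 8^4 = 20480
Position 5: 1 × 8^5 = 32768
Sum = 7 + 0 + 320 + 512 + 20480 + 32768
= 54087


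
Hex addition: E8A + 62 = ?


Align and add column by column (LSB to MSB, each column mod 16 with carry):
  0E8A
+ 0062
  ----
  col 0: A(10) + 2(2) + 0 (carry in) = 12 → C(12), carry out 0
  col 1: 8(8) + 6(6) + 0 (carry in) = 14 → E(14), carry out 0
  col 2: E(14) + 0(0) + 0 (carry in) = 14 → E(14), carry out 0
  col 3: 0(0) + 0(0) + 0 (carry in) = 0 → 0(0), carry out 0
Reading digits MSB→LSB: 0EEC
Strip leading zeros: EEC
= 0xEEC


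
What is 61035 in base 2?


Divide by 2 repeatedly:
61035 ÷ 2 = 30517 remainder 1
30517 ÷ 2 = 15258 remainder 1
15258 ÷ 2 = 7629 remainder 0
7629 ÷ 2 = 3814 remainder 1
3814 ÷ 2 = 1907 remainder 0
1907 ÷ 2 = 953 remainder 1
953 ÷ 2 = 476 remainder 1
476 ÷ 2 = 238 remainder 0
238 ÷ 2 = 119 remainder 0
119 ÷ 2 = 59 remainder 1
59 ÷ 2 = 29 remainder 1
29 ÷ 2 = 14 remainder 1
14 ÷ 2 = 7 remainder 0
7 ÷ 2 = 3 remainder 1
3 ÷ 2 = 1 remainder 1
1 ÷ 2 = 0 remainder 1
Reading remainders bottom-up:
= 1110111001101011


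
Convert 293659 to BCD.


Each digit → 4-bit binary:
  2 → 0010
  9 → 1001
  3 → 0011
  6 → 0110
  5 → 0101
  9 → 1001
= 0010 1001 0011 0110 0101 1001


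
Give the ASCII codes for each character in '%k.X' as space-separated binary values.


String: '%k.X'  (4 characters)
Per-character ASCII lookup:
  '%': special character: '%' = 37 → 100101
  'k': lowercase starts at 97: 'k' = 97 + 10 = 107 → 1101011
  '.': special character: '.' = 46 → 101110
  'X': uppercase starts at 65: 'X' = 65 + 23 = 88 → 1011000
= 100101 1101011 101110 1011000


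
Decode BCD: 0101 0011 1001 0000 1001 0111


Each 4-bit group → digit:
  0101 → 5
  0011 → 3
  1001 → 9
  0000 → 0
  1001 → 9
  0111 → 7
= 539097


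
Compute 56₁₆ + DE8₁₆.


Align and add column by column (LSB to MSB, each column mod 16 with carry):
  0056
+ 0DE8
  ----
  col 0: 6(6) + 8(8) + 0 (carry in) = 14 → E(14), carry out 0
  col 1: 5(5) + E(14) + 0 (carry in) = 19 → 3(3), carry out 1
  col 2: 0(0) + D(13) + 1 (carry in) = 14 → E(14), carry out 0
  col 3: 0(0) + 0(0) + 0 (carry in) = 0 → 0(0), carry out 0
Reading digits MSB→LSB: 0E3E
Strip leading zeros: E3E
= 0xE3E


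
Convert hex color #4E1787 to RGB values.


Hex: #4E1787
R = 4E₁₆ = 78
G = 17₁₆ = 23
B = 87₁₆ = 135
= RGB(78, 23, 135)


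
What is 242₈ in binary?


Each octal digit → 3 binary bits:
  2 = 010
  4 = 100
  2 = 010
Concatenate: 010 100 010
= 010100010


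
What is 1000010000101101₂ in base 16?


Group into 4-bit nibbles: 1000010000101101
  1000 = 8
  0100 = 4
  0010 = 2
  1101 = D
= 0x842D


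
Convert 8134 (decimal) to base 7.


Divide by 7 repeatedly:
8134 ÷ 7 = 1162 remainder 0
1162 ÷ 7 = 166 remainder 0
166 ÷ 7 = 23 remainder 5
23 ÷ 7 = 3 remainder 2
3 ÷ 7 = 0 remainder 3
Reading remainders bottom-up:
= 32500


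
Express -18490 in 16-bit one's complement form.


Original: 0100100000111010
Invert all bits:
  bit 0: 0 → 1
  bit 1: 1 → 0
  bit 2: 0 → 1
  bit 3: 0 → 1
  bit 4: 1 → 0
  bit 5: 0 → 1
  bit 6: 0 → 1
  bit 7: 0 → 1
  bit 8: 0 → 1
  bit 9: 0 → 1
  bit 10: 1 → 0
  bit 11: 1 → 0
  bit 12: 1 → 0
  bit 13: 0 → 1
  bit 14: 1 → 0
  bit 15: 0 → 1
= 1011011111000101


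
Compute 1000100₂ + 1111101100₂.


Align and add column by column (LSB to MSB, carry propagating):
  00001000100
+ 01111101100
  -----------
  col 0: 0 + 0 + 0 (carry in) = 0 → bit 0, carry out 0
  col 1: 0 + 0 + 0 (carry in) = 0 → bit 0, carry out 0
  col 2: 1 + 1 + 0 (carry in) = 2 → bit 0, carry out 1
  col 3: 0 + 1 + 1 (carry in) = 2 → bit 0, carry out 1
  col 4: 0 + 0 + 1 (carry in) = 1 → bit 1, carry out 0
  col 5: 0 + 1 + 0 (carry in) = 1 → bit 1, carry out 0
  col 6: 1 + 1 + 0 (carry in) = 2 → bit 0, carry out 1
  col 7: 0 + 1 + 1 (carry in) = 2 → bit 0, carry out 1
  col 8: 0 + 1 + 1 (carry in) = 2 → bit 0, carry out 1
  col 9: 0 + 1 + 1 (carry in) = 2 → bit 0, carry out 1
  col 10: 0 + 0 + 1 (carry in) = 1 → bit 1, carry out 0
Reading bits MSB→LSB: 10000110000
Strip leading zeros: 10000110000
= 10000110000


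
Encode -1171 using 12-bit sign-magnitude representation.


Sign bit: 1 (negative)
Magnitude: 1171 = 10010010011
= 110010010011


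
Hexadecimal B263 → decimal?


Positional values:
Position 0: 3 × 16^0 = 3 × 1 = 3
Position 1: 6 × 16^1 = 6 × 16 = 96
Position 2: 2 × 16^2 = 2 × 256 = 512
Position 3: B × 16^3 = 11 × 4096 = 45056
Sum = 3 + 96 + 512 + 45056
= 45667


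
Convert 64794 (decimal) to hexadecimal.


Divide by 16 repeatedly:
64794 ÷ 16 = 4049 remainder 10 (A)
4049 ÷ 16 = 253 remainder 1 (1)
253 ÷ 16 = 15 remainder 13 (D)
15 ÷ 16 = 0 remainder 15 (F)
Reading remainders bottom-up:
= 0xFD1A


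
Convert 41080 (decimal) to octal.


Divide by 8 repeatedly:
41080 ÷ 8 = 5135 remainder 0
5135 ÷ 8 = 641 remainder 7
641 ÷ 8 = 80 remainder 1
80 ÷ 8 = 10 remainder 0
10 ÷ 8 = 1 remainder 2
1 ÷ 8 = 0 remainder 1
Reading remainders bottom-up:
= 0o120170


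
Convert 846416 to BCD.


Each digit → 4-bit binary:
  8 → 1000
  4 → 0100
  6 → 0110
  4 → 0100
  1 → 0001
  6 → 0110
= 1000 0100 0110 0100 0001 0110


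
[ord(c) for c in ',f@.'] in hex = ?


String: ',f@.'  (4 characters)
Per-character ASCII lookup:
  ',': special character: ',' = 44 → 0x2C
  'f': lowercase starts at 97: 'f' = 97 + 5 = 102 → 0x66
  '@': special character: '@' = 64 → 0x40
  '.': special character: '.' = 46 → 0x2E
= 0x2C 0x66 0x40 0x2E


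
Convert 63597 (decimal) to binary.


Divide by 2 repeatedly:
63597 ÷ 2 = 31798 remainder 1
31798 ÷ 2 = 15899 remainder 0
15899 ÷ 2 = 7949 remainder 1
7949 ÷ 2 = 3974 remainder 1
3974 ÷ 2 = 1987 remainder 0
1987 ÷ 2 = 993 remainder 1
993 ÷ 2 = 496 remainder 1
496 ÷ 2 = 248 remainder 0
248 ÷ 2 = 124 remainder 0
124 ÷ 2 = 62 remainder 0
62 ÷ 2 = 31 remainder 0
31 ÷ 2 = 15 remainder 1
15 ÷ 2 = 7 remainder 1
7 ÷ 2 = 3 remainder 1
3 ÷ 2 = 1 remainder 1
1 ÷ 2 = 0 remainder 1
Reading remainders bottom-up:
= 1111100001101101


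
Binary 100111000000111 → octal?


Group into 3-bit groups: 100111000000111
  100 = 4
  111 = 7
  000 = 0
  000 = 0
  111 = 7
= 0o47007


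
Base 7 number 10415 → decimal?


Positional values (base 7):
  5 × 7^0 = 5 × 1 = 5
  1 × 7^1 = 1 × 7 = 7
  4 × 7^2 = 4 × 49 = 196
  0 × 7^3 = 0 × 343 = 0
  1 × 7^4 = 1 × 2401 = 2401
Sum = 5 + 7 + 196 + 0 + 2401
= 2609


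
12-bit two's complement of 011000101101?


Original: 011000101101
Step 1 - Invert all bits: 100111010010
Step 2 - Add 1: 100111010010 + 1
= 100111010011 (represents -1581)


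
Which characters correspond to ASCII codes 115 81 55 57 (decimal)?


Codes (decimal): 115 81 55 57
Per-code ASCII lookup:
  115  (range 97-122: lowercase, 115 - 97 = 18) → 's'
  81  (range 65-90: uppercase, 81 - 65 = 16) → 'Q'
  55  (range 48-57: digits, 55 - 48 = 7) → '7'
  57  (range 48-57: digits, 57 - 48 = 9) → '9'
= 'sQ79'


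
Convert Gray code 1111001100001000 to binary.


Gray code: 1111001100001000
MSB stays the same: 1
Each subsequent bit = prev_binary XOR current_gray:
  B[1] = 1 XOR 1 = 0
  B[2] = 0 XOR 1 = 1
  B[3] = 1 XOR 1 = 0
  B[4] = 0 XOR 0 = 0
  B[5] = 0 XOR 0 = 0
  B[6] = 0 XOR 1 = 1
  B[7] = 1 XOR 1 = 0
  B[8] = 0 XOR 0 = 0
  B[9] = 0 XOR 0 = 0
  B[10] = 0 XOR 0 = 0
  B[11] = 0 XOR 0 = 0
  B[12] = 0 XOR 1 = 1
  B[13] = 1 XOR 0 = 1
  B[14] = 1 XOR 0 = 1
  B[15] = 1 XOR 0 = 1
= 1010001000001111 (41487 decimal)


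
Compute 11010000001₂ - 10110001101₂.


Align and subtract column by column (LSB to MSB, borrowing when needed):
  11010000001
- 10110001101
  -----------
  col 0: (1 - 0 borrow-in) - 1 → 1 - 1 = 0, borrow out 0
  col 1: (0 - 0 borrow-in) - 0 → 0 - 0 = 0, borrow out 0
  col 2: (0 - 0 borrow-in) - 1 → borrow from next column: (0+2) - 1 = 1, borrow out 1
  col 3: (0 - 1 borrow-in) - 1 → borrow from next column: (-1+2) - 1 = 0, borrow out 1
  col 4: (0 - 1 borrow-in) - 0 → borrow from next column: (-1+2) - 0 = 1, borrow out 1
  col 5: (0 - 1 borrow-in) - 0 → borrow from next column: (-1+2) - 0 = 1, borrow out 1
  col 6: (0 - 1 borrow-in) - 0 → borrow from next column: (-1+2) - 0 = 1, borrow out 1
  col 7: (1 - 1 borrow-in) - 1 → borrow from next column: (0+2) - 1 = 1, borrow out 1
  col 8: (0 - 1 borrow-in) - 1 → borrow from next column: (-1+2) - 1 = 0, borrow out 1
  col 9: (1 - 1 borrow-in) - 0 → 0 - 0 = 0, borrow out 0
  col 10: (1 - 0 borrow-in) - 1 → 1 - 1 = 0, borrow out 0
Reading bits MSB→LSB: 00011110100
Strip leading zeros: 11110100
= 11110100


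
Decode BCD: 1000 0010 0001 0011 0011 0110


Each 4-bit group → digit:
  1000 → 8
  0010 → 2
  0001 → 1
  0011 → 3
  0011 → 3
  0110 → 6
= 821336


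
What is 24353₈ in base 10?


Positional values:
Position 0: 3 × 8^0 = 3
Position 1: 5 × 8^1 = 40
Position 2: 3 × 8^2 = 192
Position 3: 4 × 8^3 = 2048
Position 4: 2 × 8^4 = 8192
Sum = 3 + 40 + 192 + 2048 + 8192
= 10475


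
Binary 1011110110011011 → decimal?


Positional values:
Bit 0: 1 × 2^0 = 1
Bit 1: 1 × 2^1 = 2
Bit 3: 1 × 2^3 = 8
Bit 4: 1 × 2^4 = 16
Bit 7: 1 × 2^7 = 128
Bit 8: 1 × 2^8 = 256
Bit 10: 1 × 2^10 = 1024
Bit 11: 1 × 2^11 = 2048
Bit 12: 1 × 2^12 = 4096
Bit 13: 1 × 2^13 = 8192
Bit 15: 1 × 2^15 = 32768
Sum = 1 + 2 + 8 + 16 + 128 + 256 + 1024 + 2048 + 4096 + 8192 + 32768
= 48539


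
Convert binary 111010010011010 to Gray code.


Binary: 111010010011010
Gray code: G = B XOR (B >> 1)
B >> 1 = 011101001001101
111010010011010 XOR 011101001001101:
  1 XOR 0 = 1
  1 XOR 1 = 0
  1 XOR 1 = 0
  0 XOR 1 = 1
  1 XOR 0 = 1
  0 XOR 1 = 1
  0 XOR 0 = 0
  1 XOR 0 = 1
  0 XOR 1 = 1
  0 XOR 0 = 0
  1 XOR 0 = 1
  1 XOR 1 = 0
  0 XOR 1 = 1
  1 XOR 0 = 1
  0 XOR 1 = 1
= 100111011010111


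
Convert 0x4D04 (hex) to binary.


Each hex digit → 4 binary bits:
  4 = 0100
  D = 1101
  0 = 0000
  4 = 0100
Concatenate: 0100 1101 0000 0100
= 0100110100000100


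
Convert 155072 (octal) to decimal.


Positional values:
Position 0: 2 × 8^0 = 2
Position 1: 7 × 8^1 = 56
Position 2: 0 × 8^2 = 0
Position 3: 5 × 8^3 = 2560
Position 4: 5 × 8^4 = 20480
Position 5: 1 × 8^5 = 32768
Sum = 2 + 56 + 0 + 2560 + 20480 + 32768
= 55866


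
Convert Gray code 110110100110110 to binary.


Gray code: 110110100110110
MSB stays the same: 1
Each subsequent bit = prev_binary XOR current_gray:
  B[1] = 1 XOR 1 = 0
  B[2] = 0 XOR 0 = 0
  B[3] = 0 XOR 1 = 1
  B[4] = 1 XOR 1 = 0
  B[5] = 0 XOR 0 = 0
  B[6] = 0 XOR 1 = 1
  B[7] = 1 XOR 0 = 1
  B[8] = 1 XOR 0 = 1
  B[9] = 1 XOR 1 = 0
  B[10] = 0 XOR 1 = 1
  B[11] = 1 XOR 0 = 1
  B[12] = 1 XOR 1 = 0
  B[13] = 0 XOR 1 = 1
  B[14] = 1 XOR 0 = 1
= 100100111011011 (18907 decimal)


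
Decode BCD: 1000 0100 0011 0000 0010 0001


Each 4-bit group → digit:
  1000 → 8
  0100 → 4
  0011 → 3
  0000 → 0
  0010 → 2
  0001 → 1
= 843021


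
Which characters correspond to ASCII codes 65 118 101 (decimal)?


Codes (decimal): 65 118 101
Per-code ASCII lookup:
  65  (range 65-90: uppercase, 65 - 65 = 0) → 'A'
  118  (range 97-122: lowercase, 118 - 97 = 21) → 'v'
  101  (range 97-122: lowercase, 101 - 97 = 4) → 'e'
= 'Ave'


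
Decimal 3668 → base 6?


Divide by 6 repeatedly:
3668 ÷ 6 = 611 remainder 2
611 ÷ 6 = 101 remainder 5
101 ÷ 6 = 16 remainder 5
16 ÷ 6 = 2 remainder 4
2 ÷ 6 = 0 remainder 2
Reading remainders bottom-up:
= 24552


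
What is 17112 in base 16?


Divide by 16 repeatedly:
17112 ÷ 16 = 1069 remainder 8 (8)
1069 ÷ 16 = 66 remainder 13 (D)
66 ÷ 16 = 4 remainder 2 (2)
4 ÷ 16 = 0 remainder 4 (4)
Reading remainders bottom-up:
= 0x42D8


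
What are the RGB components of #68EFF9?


Hex: #68EFF9
R = 68₁₆ = 104
G = EF₁₆ = 239
B = F9₁₆ = 249
= RGB(104, 239, 249)


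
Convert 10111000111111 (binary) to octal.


Group into 3-bit groups: 010111000111111
  010 = 2
  111 = 7
  000 = 0
  111 = 7
  111 = 7
= 0o27077


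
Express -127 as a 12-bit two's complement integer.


Original: 000001111111
Step 1 - Invert all bits: 111110000000
Step 2 - Add 1: 111110000000 + 1
= 111110000001 (represents -127)


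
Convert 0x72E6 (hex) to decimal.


Positional values:
Position 0: 6 × 16^0 = 6 × 1 = 6
Position 1: E × 16^1 = 14 × 16 = 224
Position 2: 2 × 16^2 = 2 × 256 = 512
Position 3: 7 × 16^3 = 7 × 4096 = 28672
Sum = 6 + 224 + 512 + 28672
= 29414


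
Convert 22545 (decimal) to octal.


Divide by 8 repeatedly:
22545 ÷ 8 = 2818 remainder 1
2818 ÷ 8 = 352 remainder 2
352 ÷ 8 = 44 remainder 0
44 ÷ 8 = 5 remainder 4
5 ÷ 8 = 0 remainder 5
Reading remainders bottom-up:
= 0o54021


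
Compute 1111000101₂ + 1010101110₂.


Align and add column by column (LSB to MSB, carry propagating):
  01111000101
+ 01010101110
  -----------
  col 0: 1 + 0 + 0 (carry in) = 1 → bit 1, carry out 0
  col 1: 0 + 1 + 0 (carry in) = 1 → bit 1, carry out 0
  col 2: 1 + 1 + 0 (carry in) = 2 → bit 0, carry out 1
  col 3: 0 + 1 + 1 (carry in) = 2 → bit 0, carry out 1
  col 4: 0 + 0 + 1 (carry in) = 1 → bit 1, carry out 0
  col 5: 0 + 1 + 0 (carry in) = 1 → bit 1, carry out 0
  col 6: 1 + 0 + 0 (carry in) = 1 → bit 1, carry out 0
  col 7: 1 + 1 + 0 (carry in) = 2 → bit 0, carry out 1
  col 8: 1 + 0 + 1 (carry in) = 2 → bit 0, carry out 1
  col 9: 1 + 1 + 1 (carry in) = 3 → bit 1, carry out 1
  col 10: 0 + 0 + 1 (carry in) = 1 → bit 1, carry out 0
Reading bits MSB→LSB: 11001110011
Strip leading zeros: 11001110011
= 11001110011


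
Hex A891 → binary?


Each hex digit → 4 binary bits:
  A = 1010
  8 = 1000
  9 = 1001
  1 = 0001
Concatenate: 1010 1000 1001 0001
= 1010100010010001


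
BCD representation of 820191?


Each digit → 4-bit binary:
  8 → 1000
  2 → 0010
  0 → 0000
  1 → 0001
  9 → 1001
  1 → 0001
= 1000 0010 0000 0001 1001 0001


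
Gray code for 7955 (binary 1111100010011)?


Binary: 1111100010011
Gray code: G = B XOR (B >> 1)
B >> 1 = 0111110001001
1111100010011 XOR 0111110001001:
  1 XOR 0 = 1
  1 XOR 1 = 0
  1 XOR 1 = 0
  1 XOR 1 = 0
  1 XOR 1 = 0
  0 XOR 1 = 1
  0 XOR 0 = 0
  0 XOR 0 = 0
  1 XOR 0 = 1
  0 XOR 1 = 1
  0 XOR 0 = 0
  1 XOR 0 = 1
  1 XOR 1 = 0
= 1000010011010


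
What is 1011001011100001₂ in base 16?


Group into 4-bit nibbles: 1011001011100001
  1011 = B
  0010 = 2
  1110 = E
  0001 = 1
= 0xB2E1


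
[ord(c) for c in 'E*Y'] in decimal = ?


String: 'E*Y'  (3 characters)
Per-character ASCII lookup:
  'E': uppercase starts at 65: 'E' = 65 + 4 = 69
  '*': special character: '*' = 42
  'Y': uppercase starts at 65: 'Y' = 65 + 24 = 89
= 69 42 89


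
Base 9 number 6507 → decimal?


Positional values (base 9):
  7 × 9^0 = 7 × 1 = 7
  0 × 9^1 = 0 × 9 = 0
  5 × 9^2 = 5 × 81 = 405
  6 × 9^3 = 6 × 729 = 4374
Sum = 7 + 0 + 405 + 4374
= 4786


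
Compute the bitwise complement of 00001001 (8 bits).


Original: 00001001
Invert all bits:
  bit 0: 0 → 1
  bit 1: 0 → 1
  bit 2: 0 → 1
  bit 3: 0 → 1
  bit 4: 1 → 0
  bit 5: 0 → 1
  bit 6: 0 → 1
  bit 7: 1 → 0
= 11110110


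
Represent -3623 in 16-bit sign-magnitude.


Sign bit: 1 (negative)
Magnitude: 3623 = 000111000100111
= 1000111000100111


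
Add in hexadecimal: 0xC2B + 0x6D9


Align and add column by column (LSB to MSB, each column mod 16 with carry):
  0C2B
+ 06D9
  ----
  col 0: B(11) + 9(9) + 0 (carry in) = 20 → 4(4), carry out 1
  col 1: 2(2) + D(13) + 1 (carry in) = 16 → 0(0), carry out 1
  col 2: C(12) + 6(6) + 1 (carry in) = 19 → 3(3), carry out 1
  col 3: 0(0) + 0(0) + 1 (carry in) = 1 → 1(1), carry out 0
Reading digits MSB→LSB: 1304
Strip leading zeros: 1304
= 0x1304


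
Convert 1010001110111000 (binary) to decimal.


Positional values:
Bit 3: 1 × 2^3 = 8
Bit 4: 1 × 2^4 = 16
Bit 5: 1 × 2^5 = 32
Bit 7: 1 × 2^7 = 128
Bit 8: 1 × 2^8 = 256
Bit 9: 1 × 2^9 = 512
Bit 13: 1 × 2^13 = 8192
Bit 15: 1 × 2^15 = 32768
Sum = 8 + 16 + 32 + 128 + 256 + 512 + 8192 + 32768
= 41912


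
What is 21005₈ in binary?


Each octal digit → 3 binary bits:
  2 = 010
  1 = 001
  0 = 000
  0 = 000
  5 = 101
Concatenate: 010 001 000 000 101
= 010001000000101


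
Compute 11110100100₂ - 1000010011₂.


Align and subtract column by column (LSB to MSB, borrowing when needed):
  11110100100
- 01000010011
  -----------
  col 0: (0 - 0 borrow-in) - 1 → borrow from next column: (0+2) - 1 = 1, borrow out 1
  col 1: (0 - 1 borrow-in) - 1 → borrow from next column: (-1+2) - 1 = 0, borrow out 1
  col 2: (1 - 1 borrow-in) - 0 → 0 - 0 = 0, borrow out 0
  col 3: (0 - 0 borrow-in) - 0 → 0 - 0 = 0, borrow out 0
  col 4: (0 - 0 borrow-in) - 1 → borrow from next column: (0+2) - 1 = 1, borrow out 1
  col 5: (1 - 1 borrow-in) - 0 → 0 - 0 = 0, borrow out 0
  col 6: (0 - 0 borrow-in) - 0 → 0 - 0 = 0, borrow out 0
  col 7: (1 - 0 borrow-in) - 0 → 1 - 0 = 1, borrow out 0
  col 8: (1 - 0 borrow-in) - 0 → 1 - 0 = 1, borrow out 0
  col 9: (1 - 0 borrow-in) - 1 → 1 - 1 = 0, borrow out 0
  col 10: (1 - 0 borrow-in) - 0 → 1 - 0 = 1, borrow out 0
Reading bits MSB→LSB: 10110010001
Strip leading zeros: 10110010001
= 10110010001


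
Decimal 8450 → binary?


Divide by 2 repeatedly:
8450 ÷ 2 = 4225 remainder 0
4225 ÷ 2 = 2112 remainder 1
2112 ÷ 2 = 1056 remainder 0
1056 ÷ 2 = 528 remainder 0
528 ÷ 2 = 264 remainder 0
264 ÷ 2 = 132 remainder 0
132 ÷ 2 = 66 remainder 0
66 ÷ 2 = 33 remainder 0
33 ÷ 2 = 16 remainder 1
16 ÷ 2 = 8 remainder 0
8 ÷ 2 = 4 remainder 0
4 ÷ 2 = 2 remainder 0
2 ÷ 2 = 1 remainder 0
1 ÷ 2 = 0 remainder 1
Reading remainders bottom-up:
= 10000100000010


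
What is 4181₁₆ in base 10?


Positional values:
Position 0: 1 × 16^0 = 1 × 1 = 1
Position 1: 8 × 16^1 = 8 × 16 = 128
Position 2: 1 × 16^2 = 1 × 256 = 256
Position 3: 4 × 16^3 = 4 × 4096 = 16384
Sum = 1 + 128 + 256 + 16384
= 16769


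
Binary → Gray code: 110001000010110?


Binary: 110001000010110
Gray code: G = B XOR (B >> 1)
B >> 1 = 011000100001011
110001000010110 XOR 011000100001011:
  1 XOR 0 = 1
  1 XOR 1 = 0
  0 XOR 1 = 1
  0 XOR 0 = 0
  0 XOR 0 = 0
  1 XOR 0 = 1
  0 XOR 1 = 1
  0 XOR 0 = 0
  0 XOR 0 = 0
  0 XOR 0 = 0
  1 XOR 0 = 1
  0 XOR 1 = 1
  1 XOR 0 = 1
  1 XOR 1 = 0
  0 XOR 1 = 1
= 101001100011101


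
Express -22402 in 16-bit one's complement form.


Original: 0101011110000010
Invert all bits:
  bit 0: 0 → 1
  bit 1: 1 → 0
  bit 2: 0 → 1
  bit 3: 1 → 0
  bit 4: 0 → 1
  bit 5: 1 → 0
  bit 6: 1 → 0
  bit 7: 1 → 0
  bit 8: 1 → 0
  bit 9: 0 → 1
  bit 10: 0 → 1
  bit 11: 0 → 1
  bit 12: 0 → 1
  bit 13: 0 → 1
  bit 14: 1 → 0
  bit 15: 0 → 1
= 1010100001111101


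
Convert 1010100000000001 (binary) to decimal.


Positional values:
Bit 0: 1 × 2^0 = 1
Bit 11: 1 × 2^11 = 2048
Bit 13: 1 × 2^13 = 8192
Bit 15: 1 × 2^15 = 32768
Sum = 1 + 2048 + 8192 + 32768
= 43009


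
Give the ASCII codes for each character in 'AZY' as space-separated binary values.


String: 'AZY'  (3 characters)
Per-character ASCII lookup:
  'A': uppercase starts at 65: 'A' = 65 + 0 = 65 → 1000001
  'Z': uppercase starts at 65: 'Z' = 65 + 25 = 90 → 1011010
  'Y': uppercase starts at 65: 'Y' = 65 + 24 = 89 → 1011001
= 1000001 1011010 1011001


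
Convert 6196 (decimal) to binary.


Divide by 2 repeatedly:
6196 ÷ 2 = 3098 remainder 0
3098 ÷ 2 = 1549 remainder 0
1549 ÷ 2 = 774 remainder 1
774 ÷ 2 = 387 remainder 0
387 ÷ 2 = 193 remainder 1
193 ÷ 2 = 96 remainder 1
96 ÷ 2 = 48 remainder 0
48 ÷ 2 = 24 remainder 0
24 ÷ 2 = 12 remainder 0
12 ÷ 2 = 6 remainder 0
6 ÷ 2 = 3 remainder 0
3 ÷ 2 = 1 remainder 1
1 ÷ 2 = 0 remainder 1
Reading remainders bottom-up:
= 1100000110100


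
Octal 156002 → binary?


Each octal digit → 3 binary bits:
  1 = 001
  5 = 101
  6 = 110
  0 = 000
  0 = 000
  2 = 010
Concatenate: 001 101 110 000 000 010
= 001101110000000010


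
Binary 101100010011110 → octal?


Group into 3-bit groups: 101100010011110
  101 = 5
  100 = 4
  010 = 2
  011 = 3
  110 = 6
= 0o54236


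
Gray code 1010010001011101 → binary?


Gray code: 1010010001011101
MSB stays the same: 1
Each subsequent bit = prev_binary XOR current_gray:
  B[1] = 1 XOR 0 = 1
  B[2] = 1 XOR 1 = 0
  B[3] = 0 XOR 0 = 0
  B[4] = 0 XOR 0 = 0
  B[5] = 0 XOR 1 = 1
  B[6] = 1 XOR 0 = 1
  B[7] = 1 XOR 0 = 1
  B[8] = 1 XOR 0 = 1
  B[9] = 1 XOR 1 = 0
  B[10] = 0 XOR 0 = 0
  B[11] = 0 XOR 1 = 1
  B[12] = 1 XOR 1 = 0
  B[13] = 0 XOR 1 = 1
  B[14] = 1 XOR 0 = 1
  B[15] = 1 XOR 1 = 0
= 1100011110010110 (51094 decimal)


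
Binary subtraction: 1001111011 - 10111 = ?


Align and subtract column by column (LSB to MSB, borrowing when needed):
  1001111011
- 0000010111
  ----------
  col 0: (1 - 0 borrow-in) - 1 → 1 - 1 = 0, borrow out 0
  col 1: (1 - 0 borrow-in) - 1 → 1 - 1 = 0, borrow out 0
  col 2: (0 - 0 borrow-in) - 1 → borrow from next column: (0+2) - 1 = 1, borrow out 1
  col 3: (1 - 1 borrow-in) - 0 → 0 - 0 = 0, borrow out 0
  col 4: (1 - 0 borrow-in) - 1 → 1 - 1 = 0, borrow out 0
  col 5: (1 - 0 borrow-in) - 0 → 1 - 0 = 1, borrow out 0
  col 6: (1 - 0 borrow-in) - 0 → 1 - 0 = 1, borrow out 0
  col 7: (0 - 0 borrow-in) - 0 → 0 - 0 = 0, borrow out 0
  col 8: (0 - 0 borrow-in) - 0 → 0 - 0 = 0, borrow out 0
  col 9: (1 - 0 borrow-in) - 0 → 1 - 0 = 1, borrow out 0
Reading bits MSB→LSB: 1001100100
Strip leading zeros: 1001100100
= 1001100100


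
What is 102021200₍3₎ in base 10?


Positional values (base 3):
  0 × 3^0 = 0 × 1 = 0
  0 × 3^1 = 0 × 3 = 0
  2 × 3^2 = 2 × 9 = 18
  1 × 3^3 = 1 × 27 = 27
  2 × 3^4 = 2 × 81 = 162
  0 × 3^5 = 0 × 243 = 0
  2 × 3^6 = 2 × 729 = 1458
  0 × 3^7 = 0 × 2187 = 0
  1 × 3^8 = 1 × 6561 = 6561
Sum = 0 + 0 + 18 + 27 + 162 + 0 + 1458 + 0 + 6561
= 8226


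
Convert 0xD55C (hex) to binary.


Each hex digit → 4 binary bits:
  D = 1101
  5 = 0101
  5 = 0101
  C = 1100
Concatenate: 1101 0101 0101 1100
= 1101010101011100


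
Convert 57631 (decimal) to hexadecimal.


Divide by 16 repeatedly:
57631 ÷ 16 = 3601 remainder 15 (F)
3601 ÷ 16 = 225 remainder 1 (1)
225 ÷ 16 = 14 remainder 1 (1)
14 ÷ 16 = 0 remainder 14 (E)
Reading remainders bottom-up:
= 0xE11F


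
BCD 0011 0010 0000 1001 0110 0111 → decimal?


Each 4-bit group → digit:
  0011 → 3
  0010 → 2
  0000 → 0
  1001 → 9
  0110 → 6
  0111 → 7
= 320967


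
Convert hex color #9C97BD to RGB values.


Hex: #9C97BD
R = 9C₁₆ = 156
G = 97₁₆ = 151
B = BD₁₆ = 189
= RGB(156, 151, 189)


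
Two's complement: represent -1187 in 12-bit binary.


Original: 010010100011
Step 1 - Invert all bits: 101101011100
Step 2 - Add 1: 101101011100 + 1
= 101101011101 (represents -1187)


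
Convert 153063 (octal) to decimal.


Positional values:
Position 0: 3 × 8^0 = 3
Position 1: 6 × 8^1 = 48
Position 2: 0 × 8^2 = 0
Position 3: 3 × 8^3 = 1536
Position 4: 5 × 8^4 = 20480
Position 5: 1 × 8^5 = 32768
Sum = 3 + 48 + 0 + 1536 + 20480 + 32768
= 54835


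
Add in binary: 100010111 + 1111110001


Align and add column by column (LSB to MSB, carry propagating):
  00100010111
+ 01111110001
  -----------
  col 0: 1 + 1 + 0 (carry in) = 2 → bit 0, carry out 1
  col 1: 1 + 0 + 1 (carry in) = 2 → bit 0, carry out 1
  col 2: 1 + 0 + 1 (carry in) = 2 → bit 0, carry out 1
  col 3: 0 + 0 + 1 (carry in) = 1 → bit 1, carry out 0
  col 4: 1 + 1 + 0 (carry in) = 2 → bit 0, carry out 1
  col 5: 0 + 1 + 1 (carry in) = 2 → bit 0, carry out 1
  col 6: 0 + 1 + 1 (carry in) = 2 → bit 0, carry out 1
  col 7: 0 + 1 + 1 (carry in) = 2 → bit 0, carry out 1
  col 8: 1 + 1 + 1 (carry in) = 3 → bit 1, carry out 1
  col 9: 0 + 1 + 1 (carry in) = 2 → bit 0, carry out 1
  col 10: 0 + 0 + 1 (carry in) = 1 → bit 1, carry out 0
Reading bits MSB→LSB: 10100001000
Strip leading zeros: 10100001000
= 10100001000


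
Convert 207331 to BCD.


Each digit → 4-bit binary:
  2 → 0010
  0 → 0000
  7 → 0111
  3 → 0011
  3 → 0011
  1 → 0001
= 0010 0000 0111 0011 0011 0001


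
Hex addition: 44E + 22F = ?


Align and add column by column (LSB to MSB, each column mod 16 with carry):
  044E
+ 022F
  ----
  col 0: E(14) + F(15) + 0 (carry in) = 29 → D(13), carry out 1
  col 1: 4(4) + 2(2) + 1 (carry in) = 7 → 7(7), carry out 0
  col 2: 4(4) + 2(2) + 0 (carry in) = 6 → 6(6), carry out 0
  col 3: 0(0) + 0(0) + 0 (carry in) = 0 → 0(0), carry out 0
Reading digits MSB→LSB: 067D
Strip leading zeros: 67D
= 0x67D


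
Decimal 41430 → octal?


Divide by 8 repeatedly:
41430 ÷ 8 = 5178 remainder 6
5178 ÷ 8 = 647 remainder 2
647 ÷ 8 = 80 remainder 7
80 ÷ 8 = 10 remainder 0
10 ÷ 8 = 1 remainder 2
1 ÷ 8 = 0 remainder 1
Reading remainders bottom-up:
= 0o120726
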